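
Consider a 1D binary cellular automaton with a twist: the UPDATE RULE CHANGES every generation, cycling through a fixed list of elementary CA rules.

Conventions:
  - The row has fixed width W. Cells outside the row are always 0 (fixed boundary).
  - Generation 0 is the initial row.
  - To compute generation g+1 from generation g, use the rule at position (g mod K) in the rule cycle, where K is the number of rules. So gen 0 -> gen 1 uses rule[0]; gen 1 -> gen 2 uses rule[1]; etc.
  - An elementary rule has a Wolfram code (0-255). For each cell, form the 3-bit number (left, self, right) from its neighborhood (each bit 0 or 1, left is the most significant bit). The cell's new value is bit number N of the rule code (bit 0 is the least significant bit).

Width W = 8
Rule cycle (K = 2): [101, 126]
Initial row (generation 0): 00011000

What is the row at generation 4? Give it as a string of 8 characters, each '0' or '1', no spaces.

Answer: 00000011

Derivation:
Gen 0: 00011000
Gen 1 (rule 101): 11001011
Gen 2 (rule 126): 11111111
Gen 3 (rule 101): 00000001
Gen 4 (rule 126): 00000011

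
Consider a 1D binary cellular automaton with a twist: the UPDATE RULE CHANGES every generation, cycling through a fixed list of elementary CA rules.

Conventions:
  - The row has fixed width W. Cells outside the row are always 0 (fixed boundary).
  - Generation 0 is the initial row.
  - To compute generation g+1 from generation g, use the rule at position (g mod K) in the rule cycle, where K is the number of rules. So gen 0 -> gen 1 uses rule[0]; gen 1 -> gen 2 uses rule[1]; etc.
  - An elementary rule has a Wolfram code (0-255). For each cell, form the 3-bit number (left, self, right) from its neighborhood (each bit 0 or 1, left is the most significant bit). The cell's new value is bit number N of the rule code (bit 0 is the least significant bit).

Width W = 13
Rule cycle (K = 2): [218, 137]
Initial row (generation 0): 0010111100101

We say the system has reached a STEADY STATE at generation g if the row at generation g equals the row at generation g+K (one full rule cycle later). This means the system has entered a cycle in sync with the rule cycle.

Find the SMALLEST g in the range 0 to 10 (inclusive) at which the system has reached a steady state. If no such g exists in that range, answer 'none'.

Answer: 9

Derivation:
Gen 0: 0010111100101
Gen 1 (rule 218): 0100111111000
Gen 2 (rule 137): 0000111110011
Gen 3 (rule 218): 0001111111111
Gen 4 (rule 137): 1101111111110
Gen 5 (rule 218): 1101111111111
Gen 6 (rule 137): 1001111111110
Gen 7 (rule 218): 0111111111111
Gen 8 (rule 137): 0111111111110
Gen 9 (rule 218): 1111111111111
Gen 10 (rule 137): 1111111111110
Gen 11 (rule 218): 1111111111111
Gen 12 (rule 137): 1111111111110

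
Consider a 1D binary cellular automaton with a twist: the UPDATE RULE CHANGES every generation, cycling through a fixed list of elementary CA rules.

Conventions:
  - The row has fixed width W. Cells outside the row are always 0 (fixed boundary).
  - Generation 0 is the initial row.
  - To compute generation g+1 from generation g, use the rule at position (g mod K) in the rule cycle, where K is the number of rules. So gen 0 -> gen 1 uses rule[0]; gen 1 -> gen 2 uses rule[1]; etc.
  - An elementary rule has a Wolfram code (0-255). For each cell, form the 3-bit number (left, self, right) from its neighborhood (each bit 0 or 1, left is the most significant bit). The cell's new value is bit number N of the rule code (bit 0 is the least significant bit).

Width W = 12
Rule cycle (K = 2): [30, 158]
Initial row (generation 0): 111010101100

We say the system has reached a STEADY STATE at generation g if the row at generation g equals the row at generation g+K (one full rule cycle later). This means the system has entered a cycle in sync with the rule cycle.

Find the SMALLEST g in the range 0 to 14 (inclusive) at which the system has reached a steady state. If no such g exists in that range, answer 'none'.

Gen 0: 111010101100
Gen 1 (rule 30): 100010101010
Gen 2 (rule 158): 110110101011
Gen 3 (rule 30): 100100101010
Gen 4 (rule 158): 111111101011
Gen 5 (rule 30): 100000001010
Gen 6 (rule 158): 110000011011
Gen 7 (rule 30): 101000110010
Gen 8 (rule 158): 101101101111
Gen 9 (rule 30): 101001001000
Gen 10 (rule 158): 101111111100
Gen 11 (rule 30): 101000000010
Gen 12 (rule 158): 101100000111
Gen 13 (rule 30): 101010001100
Gen 14 (rule 158): 101011011010
Gen 15 (rule 30): 101010010011
Gen 16 (rule 158): 101011111110

Answer: none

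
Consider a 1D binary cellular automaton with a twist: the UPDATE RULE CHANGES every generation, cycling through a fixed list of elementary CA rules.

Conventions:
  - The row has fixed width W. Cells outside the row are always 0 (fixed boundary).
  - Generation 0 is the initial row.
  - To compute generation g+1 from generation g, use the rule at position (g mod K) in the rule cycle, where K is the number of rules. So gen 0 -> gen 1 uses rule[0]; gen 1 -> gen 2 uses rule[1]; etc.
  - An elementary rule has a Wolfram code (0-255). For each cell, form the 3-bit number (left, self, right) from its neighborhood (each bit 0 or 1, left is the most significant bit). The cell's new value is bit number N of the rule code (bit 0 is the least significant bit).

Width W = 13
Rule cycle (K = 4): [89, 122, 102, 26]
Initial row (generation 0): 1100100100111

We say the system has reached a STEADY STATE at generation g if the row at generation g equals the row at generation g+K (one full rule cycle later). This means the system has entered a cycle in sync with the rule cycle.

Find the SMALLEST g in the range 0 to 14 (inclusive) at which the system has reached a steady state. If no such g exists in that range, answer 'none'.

Answer: 12

Derivation:
Gen 0: 1100100100111
Gen 1 (rule 89): 1110010010101
Gen 2 (rule 122): 1011101101010
Gen 3 (rule 102): 1100110111110
Gen 4 (rule 26): 1011100100001
Gen 5 (rule 89): 0010110011100
Gen 6 (rule 122): 0101111110110
Gen 7 (rule 102): 1110000011010
Gen 8 (rule 26): 1001000110001
Gen 9 (rule 89): 0100110111100
Gen 10 (rule 122): 1011111100110
Gen 11 (rule 102): 1100000101010
Gen 12 (rule 26): 1010001000001
Gen 13 (rule 89): 0001100111100
Gen 14 (rule 122): 0011111100110
Gen 15 (rule 102): 0100000101010
Gen 16 (rule 26): 1010001000001
Gen 17 (rule 89): 0001100111100
Gen 18 (rule 122): 0011111100110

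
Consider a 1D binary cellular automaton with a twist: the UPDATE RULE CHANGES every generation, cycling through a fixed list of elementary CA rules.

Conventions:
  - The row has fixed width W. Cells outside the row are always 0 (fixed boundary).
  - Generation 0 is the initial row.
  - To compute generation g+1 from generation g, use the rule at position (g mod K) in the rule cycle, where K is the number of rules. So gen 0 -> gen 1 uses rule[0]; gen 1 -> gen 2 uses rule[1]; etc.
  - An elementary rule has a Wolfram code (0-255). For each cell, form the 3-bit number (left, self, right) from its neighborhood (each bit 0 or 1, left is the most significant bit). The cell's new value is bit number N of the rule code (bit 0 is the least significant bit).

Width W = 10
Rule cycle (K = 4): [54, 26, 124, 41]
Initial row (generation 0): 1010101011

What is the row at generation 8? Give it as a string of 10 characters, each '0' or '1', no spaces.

Answer: 1011011000

Derivation:
Gen 0: 1010101011
Gen 1 (rule 54): 1111111100
Gen 2 (rule 26): 1000000010
Gen 3 (rule 124): 1100000011
Gen 4 (rule 41): 1001111010
Gen 5 (rule 54): 1110000111
Gen 6 (rule 26): 1001001100
Gen 7 (rule 124): 1101101110
Gen 8 (rule 41): 1011011000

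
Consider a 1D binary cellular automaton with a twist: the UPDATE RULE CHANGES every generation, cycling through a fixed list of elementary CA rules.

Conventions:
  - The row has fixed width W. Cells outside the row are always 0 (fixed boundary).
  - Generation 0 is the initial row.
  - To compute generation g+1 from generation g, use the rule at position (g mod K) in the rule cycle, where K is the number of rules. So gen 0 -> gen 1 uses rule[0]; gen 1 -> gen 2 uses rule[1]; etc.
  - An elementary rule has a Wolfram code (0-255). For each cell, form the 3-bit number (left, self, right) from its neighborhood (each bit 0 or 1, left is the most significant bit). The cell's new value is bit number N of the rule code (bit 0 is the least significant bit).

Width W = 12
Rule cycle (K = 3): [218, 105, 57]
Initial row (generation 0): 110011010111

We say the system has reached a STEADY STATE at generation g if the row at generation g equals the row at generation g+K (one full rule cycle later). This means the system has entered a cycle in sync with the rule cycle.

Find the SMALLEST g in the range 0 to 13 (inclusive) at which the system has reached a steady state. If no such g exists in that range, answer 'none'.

Gen 0: 110011010111
Gen 1 (rule 218): 111111000111
Gen 2 (rule 105): 100001010101
Gen 3 (rule 57): 011100101010
Gen 4 (rule 218): 111111000001
Gen 5 (rule 105): 100001011100
Gen 6 (rule 57): 011100110011
Gen 7 (rule 218): 111111111111
Gen 8 (rule 105): 100000000001
Gen 9 (rule 57): 011111111100
Gen 10 (rule 218): 111111111110
Gen 11 (rule 105): 100000000010
Gen 12 (rule 57): 011111111001
Gen 13 (rule 218): 111111111110
Gen 14 (rule 105): 100000000010
Gen 15 (rule 57): 011111111001
Gen 16 (rule 218): 111111111110

Answer: 10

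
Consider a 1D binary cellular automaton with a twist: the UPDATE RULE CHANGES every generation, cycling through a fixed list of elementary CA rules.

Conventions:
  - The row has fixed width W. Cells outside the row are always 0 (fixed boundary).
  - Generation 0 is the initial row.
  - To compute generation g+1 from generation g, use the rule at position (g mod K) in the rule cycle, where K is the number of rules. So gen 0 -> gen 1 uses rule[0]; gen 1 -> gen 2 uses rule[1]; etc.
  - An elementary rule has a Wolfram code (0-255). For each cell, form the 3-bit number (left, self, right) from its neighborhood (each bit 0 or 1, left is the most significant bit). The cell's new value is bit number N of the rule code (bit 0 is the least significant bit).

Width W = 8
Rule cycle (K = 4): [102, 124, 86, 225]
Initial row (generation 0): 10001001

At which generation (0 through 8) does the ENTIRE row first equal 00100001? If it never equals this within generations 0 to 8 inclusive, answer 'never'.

Answer: 8

Derivation:
Gen 0: 10001001
Gen 1 (rule 102): 10011011
Gen 2 (rule 124): 11011111
Gen 3 (rule 86): 01000001
Gen 4 (rule 225): 00011100
Gen 5 (rule 102): 00100100
Gen 6 (rule 124): 00110110
Gen 7 (rule 86): 01010011
Gen 8 (rule 225): 00100001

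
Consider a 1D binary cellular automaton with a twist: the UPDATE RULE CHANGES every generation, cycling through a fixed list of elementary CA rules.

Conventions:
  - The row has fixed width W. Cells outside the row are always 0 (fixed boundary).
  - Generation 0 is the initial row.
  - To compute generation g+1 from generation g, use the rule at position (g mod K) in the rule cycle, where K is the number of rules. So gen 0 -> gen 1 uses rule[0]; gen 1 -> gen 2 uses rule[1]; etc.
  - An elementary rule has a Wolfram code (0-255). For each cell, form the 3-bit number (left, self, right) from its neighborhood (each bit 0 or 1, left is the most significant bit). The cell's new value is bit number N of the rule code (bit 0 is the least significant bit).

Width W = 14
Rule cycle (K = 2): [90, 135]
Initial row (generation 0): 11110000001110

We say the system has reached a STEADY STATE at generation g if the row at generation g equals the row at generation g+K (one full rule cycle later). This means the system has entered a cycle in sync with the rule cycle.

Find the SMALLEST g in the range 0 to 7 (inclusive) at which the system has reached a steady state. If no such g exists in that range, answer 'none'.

Gen 0: 11110000001110
Gen 1 (rule 90): 10011000011011
Gen 2 (rule 135): 10100011100000
Gen 3 (rule 90): 00010110110000
Gen 4 (rule 135): 11110000000111
Gen 5 (rule 90): 10011000001101
Gen 6 (rule 135): 10100011110001
Gen 7 (rule 90): 00010110011010
Gen 8 (rule 135): 11110000100010
Gen 9 (rule 90): 10011001010101

Answer: none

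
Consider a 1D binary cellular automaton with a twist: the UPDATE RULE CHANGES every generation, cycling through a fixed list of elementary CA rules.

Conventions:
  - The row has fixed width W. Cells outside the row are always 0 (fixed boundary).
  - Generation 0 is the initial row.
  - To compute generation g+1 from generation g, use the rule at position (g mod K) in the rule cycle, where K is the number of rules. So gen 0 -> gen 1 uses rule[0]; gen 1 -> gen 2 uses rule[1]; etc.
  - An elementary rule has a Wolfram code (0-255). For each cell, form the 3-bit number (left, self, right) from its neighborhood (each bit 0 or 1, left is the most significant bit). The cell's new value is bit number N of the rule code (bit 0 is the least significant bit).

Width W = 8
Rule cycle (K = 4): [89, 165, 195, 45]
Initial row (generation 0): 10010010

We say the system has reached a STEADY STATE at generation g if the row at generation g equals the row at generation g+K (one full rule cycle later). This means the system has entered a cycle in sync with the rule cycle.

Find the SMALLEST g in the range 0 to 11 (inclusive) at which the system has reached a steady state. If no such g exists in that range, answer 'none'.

Answer: 0

Derivation:
Gen 0: 10010010
Gen 1 (rule 89): 01001001
Gen 2 (rule 165): 01001001
Gen 3 (rule 195): 10010010
Gen 4 (rule 45): 10010010
Gen 5 (rule 89): 01001001
Gen 6 (rule 165): 01001001
Gen 7 (rule 195): 10010010
Gen 8 (rule 45): 10010010
Gen 9 (rule 89): 01001001
Gen 10 (rule 165): 01001001
Gen 11 (rule 195): 10010010
Gen 12 (rule 45): 10010010
Gen 13 (rule 89): 01001001
Gen 14 (rule 165): 01001001
Gen 15 (rule 195): 10010010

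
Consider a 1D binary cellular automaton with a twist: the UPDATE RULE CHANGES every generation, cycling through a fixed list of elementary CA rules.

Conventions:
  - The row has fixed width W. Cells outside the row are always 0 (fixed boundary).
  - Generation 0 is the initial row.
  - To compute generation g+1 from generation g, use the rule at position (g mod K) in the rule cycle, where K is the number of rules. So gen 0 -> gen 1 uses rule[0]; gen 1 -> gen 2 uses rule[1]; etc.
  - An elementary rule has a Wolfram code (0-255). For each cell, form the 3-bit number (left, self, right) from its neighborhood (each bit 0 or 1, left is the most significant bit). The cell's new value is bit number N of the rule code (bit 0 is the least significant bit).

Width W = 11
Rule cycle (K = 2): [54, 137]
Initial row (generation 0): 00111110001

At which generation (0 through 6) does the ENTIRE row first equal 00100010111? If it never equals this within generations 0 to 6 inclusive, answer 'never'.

Gen 0: 00111110001
Gen 1 (rule 54): 01000001011
Gen 2 (rule 137): 00011100010
Gen 3 (rule 54): 00100010111
Gen 4 (rule 137): 10001000110
Gen 5 (rule 54): 11011101001
Gen 6 (rule 137): 10011000000

Answer: 3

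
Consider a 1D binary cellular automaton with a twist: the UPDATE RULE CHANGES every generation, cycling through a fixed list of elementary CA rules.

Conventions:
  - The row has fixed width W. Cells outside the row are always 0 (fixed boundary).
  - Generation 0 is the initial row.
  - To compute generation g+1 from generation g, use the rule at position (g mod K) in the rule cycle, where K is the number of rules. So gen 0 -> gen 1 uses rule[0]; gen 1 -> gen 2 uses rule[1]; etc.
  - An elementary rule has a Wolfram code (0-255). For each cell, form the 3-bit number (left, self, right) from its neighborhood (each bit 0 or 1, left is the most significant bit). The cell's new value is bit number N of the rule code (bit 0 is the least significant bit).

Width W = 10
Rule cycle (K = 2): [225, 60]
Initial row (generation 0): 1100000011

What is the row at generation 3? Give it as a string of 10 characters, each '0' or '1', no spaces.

Answer: 0011010010

Derivation:
Gen 0: 1100000011
Gen 1 (rule 225): 0101111001
Gen 2 (rule 60): 0111000101
Gen 3 (rule 225): 0011010010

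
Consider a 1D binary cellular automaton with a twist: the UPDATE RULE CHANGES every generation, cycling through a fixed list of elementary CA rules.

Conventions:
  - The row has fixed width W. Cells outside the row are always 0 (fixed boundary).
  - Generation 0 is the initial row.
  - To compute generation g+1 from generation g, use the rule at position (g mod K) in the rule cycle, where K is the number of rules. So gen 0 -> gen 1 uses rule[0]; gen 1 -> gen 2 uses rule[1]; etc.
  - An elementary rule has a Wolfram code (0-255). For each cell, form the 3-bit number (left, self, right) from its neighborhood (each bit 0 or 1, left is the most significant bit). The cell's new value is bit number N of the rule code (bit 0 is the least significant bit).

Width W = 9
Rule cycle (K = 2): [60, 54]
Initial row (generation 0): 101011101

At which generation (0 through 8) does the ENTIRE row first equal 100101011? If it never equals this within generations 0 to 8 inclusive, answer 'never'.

Answer: never

Derivation:
Gen 0: 101011101
Gen 1 (rule 60): 111110011
Gen 2 (rule 54): 000001100
Gen 3 (rule 60): 000001010
Gen 4 (rule 54): 000011111
Gen 5 (rule 60): 000010000
Gen 6 (rule 54): 000111000
Gen 7 (rule 60): 000100100
Gen 8 (rule 54): 001111110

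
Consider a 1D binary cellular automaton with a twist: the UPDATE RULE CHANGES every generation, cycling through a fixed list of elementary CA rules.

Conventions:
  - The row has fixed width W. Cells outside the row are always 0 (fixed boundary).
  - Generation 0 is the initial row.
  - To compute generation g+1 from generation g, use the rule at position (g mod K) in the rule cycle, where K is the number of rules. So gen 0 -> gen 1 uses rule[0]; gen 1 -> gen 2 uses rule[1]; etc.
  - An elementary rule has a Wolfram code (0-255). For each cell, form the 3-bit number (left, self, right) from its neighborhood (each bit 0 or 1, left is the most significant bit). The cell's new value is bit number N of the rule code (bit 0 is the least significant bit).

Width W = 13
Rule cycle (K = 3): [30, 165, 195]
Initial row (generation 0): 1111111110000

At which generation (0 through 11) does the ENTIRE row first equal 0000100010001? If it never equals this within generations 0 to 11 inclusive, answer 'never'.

Gen 0: 1111111110000
Gen 1 (rule 30): 1000000001000
Gen 2 (rule 165): 1011111101011
Gen 3 (rule 195): 0001111100001
Gen 4 (rule 30): 0011000010011
Gen 5 (rule 165): 1000011010000
Gen 6 (rule 195): 0011101000111
Gen 7 (rule 30): 0110001101100
Gen 8 (rule 165): 0000100010001
Gen 9 (rule 195): 1111001100110
Gen 10 (rule 30): 1000111011101
Gen 11 (rule 165): 1010010101011

Answer: 8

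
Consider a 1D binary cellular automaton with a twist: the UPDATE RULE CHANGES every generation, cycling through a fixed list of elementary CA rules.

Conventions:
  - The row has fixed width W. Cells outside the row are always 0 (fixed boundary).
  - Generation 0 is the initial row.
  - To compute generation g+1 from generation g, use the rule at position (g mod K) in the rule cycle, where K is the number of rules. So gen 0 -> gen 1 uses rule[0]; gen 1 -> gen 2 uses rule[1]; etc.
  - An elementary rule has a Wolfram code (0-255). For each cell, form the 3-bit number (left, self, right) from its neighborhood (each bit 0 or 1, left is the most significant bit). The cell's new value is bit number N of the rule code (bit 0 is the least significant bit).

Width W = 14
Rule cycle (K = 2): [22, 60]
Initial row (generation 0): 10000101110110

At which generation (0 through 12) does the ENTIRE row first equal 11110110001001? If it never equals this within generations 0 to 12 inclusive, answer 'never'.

Answer: never

Derivation:
Gen 0: 10000101110110
Gen 1 (rule 22): 11001100000001
Gen 2 (rule 60): 10101010000001
Gen 3 (rule 22): 10101011000011
Gen 4 (rule 60): 11111110100010
Gen 5 (rule 22): 00000000110111
Gen 6 (rule 60): 00000000101100
Gen 7 (rule 22): 00000001100010
Gen 8 (rule 60): 00000001010011
Gen 9 (rule 22): 00000011011100
Gen 10 (rule 60): 00000010110010
Gen 11 (rule 22): 00000110001111
Gen 12 (rule 60): 00000101001000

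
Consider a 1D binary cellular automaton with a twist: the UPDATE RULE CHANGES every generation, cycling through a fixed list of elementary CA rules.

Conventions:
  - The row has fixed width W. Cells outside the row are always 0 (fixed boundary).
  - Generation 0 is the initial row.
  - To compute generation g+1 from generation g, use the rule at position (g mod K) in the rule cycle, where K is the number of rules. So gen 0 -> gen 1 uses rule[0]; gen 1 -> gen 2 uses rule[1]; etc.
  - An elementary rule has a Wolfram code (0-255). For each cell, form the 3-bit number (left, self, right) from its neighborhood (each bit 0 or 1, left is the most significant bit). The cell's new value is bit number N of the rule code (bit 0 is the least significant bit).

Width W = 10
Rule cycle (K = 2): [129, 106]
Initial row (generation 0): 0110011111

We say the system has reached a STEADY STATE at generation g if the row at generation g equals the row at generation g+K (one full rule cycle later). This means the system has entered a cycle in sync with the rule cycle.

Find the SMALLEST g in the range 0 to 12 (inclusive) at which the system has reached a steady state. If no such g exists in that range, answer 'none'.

Gen 0: 0110011111
Gen 1 (rule 129): 0000001110
Gen 2 (rule 106): 0000011010
Gen 3 (rule 129): 1111000000
Gen 4 (rule 106): 1001000000
Gen 5 (rule 129): 0000011111
Gen 6 (rule 106): 0000110001
Gen 7 (rule 129): 1110000100
Gen 8 (rule 106): 1010001000
Gen 9 (rule 129): 0000100011
Gen 10 (rule 106): 0001000111
Gen 11 (rule 129): 1100010010
Gen 12 (rule 106): 1100100100
Gen 13 (rule 129): 0000000001
Gen 14 (rule 106): 0000000010

Answer: none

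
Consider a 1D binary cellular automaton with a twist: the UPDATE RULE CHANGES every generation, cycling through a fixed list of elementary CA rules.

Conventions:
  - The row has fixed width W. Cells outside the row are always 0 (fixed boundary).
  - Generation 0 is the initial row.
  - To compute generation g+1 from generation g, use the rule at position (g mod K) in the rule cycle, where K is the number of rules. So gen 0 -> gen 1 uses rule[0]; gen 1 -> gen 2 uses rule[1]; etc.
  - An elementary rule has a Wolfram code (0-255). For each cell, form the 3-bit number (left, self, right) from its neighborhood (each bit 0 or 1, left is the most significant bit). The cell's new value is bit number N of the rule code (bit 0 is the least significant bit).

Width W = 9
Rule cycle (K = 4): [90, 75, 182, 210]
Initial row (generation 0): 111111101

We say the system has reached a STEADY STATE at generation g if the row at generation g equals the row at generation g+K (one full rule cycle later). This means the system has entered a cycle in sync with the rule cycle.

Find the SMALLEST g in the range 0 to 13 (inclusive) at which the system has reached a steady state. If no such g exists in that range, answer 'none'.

Answer: none

Derivation:
Gen 0: 111111101
Gen 1 (rule 90): 100000100
Gen 2 (rule 75): 001111001
Gen 3 (rule 182): 010110111
Gen 4 (rule 210): 100010011
Gen 5 (rule 90): 010101111
Gen 6 (rule 75): 100001001
Gen 7 (rule 182): 110011111
Gen 8 (rule 210): 011101111
Gen 9 (rule 90): 110101001
Gen 10 (rule 75): 110000010
Gen 11 (rule 182): 001000111
Gen 12 (rule 210): 010101011
Gen 13 (rule 90): 100000011
Gen 14 (rule 75): 001111111
Gen 15 (rule 182): 010111110
Gen 16 (rule 210): 100011111
Gen 17 (rule 90): 010110001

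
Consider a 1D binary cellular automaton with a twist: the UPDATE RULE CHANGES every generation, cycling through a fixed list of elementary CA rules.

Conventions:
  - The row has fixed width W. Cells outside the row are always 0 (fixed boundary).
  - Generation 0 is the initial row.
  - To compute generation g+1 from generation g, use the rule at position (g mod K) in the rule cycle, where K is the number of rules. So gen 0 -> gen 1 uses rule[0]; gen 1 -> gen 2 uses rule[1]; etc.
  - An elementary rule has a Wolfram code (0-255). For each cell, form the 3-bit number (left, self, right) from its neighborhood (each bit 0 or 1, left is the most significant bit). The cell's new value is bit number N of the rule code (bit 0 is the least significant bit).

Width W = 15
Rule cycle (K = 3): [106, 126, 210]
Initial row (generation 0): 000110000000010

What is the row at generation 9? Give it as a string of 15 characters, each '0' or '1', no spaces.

Answer: 011111111100101

Derivation:
Gen 0: 000110000000010
Gen 1 (rule 106): 001110000000100
Gen 2 (rule 126): 011011000001110
Gen 3 (rule 210): 101001100010111
Gen 4 (rule 106): 010011100101101
Gen 5 (rule 126): 111110111111111
Gen 6 (rule 210): 011110011111111
Gen 7 (rule 106): 110010110000001
Gen 8 (rule 126): 111111111000011
Gen 9 (rule 210): 011111111100101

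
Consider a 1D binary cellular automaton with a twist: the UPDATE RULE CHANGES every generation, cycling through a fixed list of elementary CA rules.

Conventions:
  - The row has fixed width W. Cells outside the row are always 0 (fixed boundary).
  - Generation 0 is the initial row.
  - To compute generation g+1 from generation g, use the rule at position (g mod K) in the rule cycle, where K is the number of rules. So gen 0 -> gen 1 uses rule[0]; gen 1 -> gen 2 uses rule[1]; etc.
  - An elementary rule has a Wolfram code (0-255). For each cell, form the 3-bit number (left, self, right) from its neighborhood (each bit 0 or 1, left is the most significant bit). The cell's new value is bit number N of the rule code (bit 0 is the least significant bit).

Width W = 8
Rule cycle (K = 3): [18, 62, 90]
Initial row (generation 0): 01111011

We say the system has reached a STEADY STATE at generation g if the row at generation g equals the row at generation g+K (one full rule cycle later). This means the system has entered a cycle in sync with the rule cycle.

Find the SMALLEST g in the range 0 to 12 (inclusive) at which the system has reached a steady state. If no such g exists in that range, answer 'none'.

Answer: 10

Derivation:
Gen 0: 01111011
Gen 1 (rule 18): 10000000
Gen 2 (rule 62): 11000000
Gen 3 (rule 90): 11100000
Gen 4 (rule 18): 00010000
Gen 5 (rule 62): 00111000
Gen 6 (rule 90): 01101100
Gen 7 (rule 18): 10000010
Gen 8 (rule 62): 11000111
Gen 9 (rule 90): 11101101
Gen 10 (rule 18): 00000000
Gen 11 (rule 62): 00000000
Gen 12 (rule 90): 00000000
Gen 13 (rule 18): 00000000
Gen 14 (rule 62): 00000000
Gen 15 (rule 90): 00000000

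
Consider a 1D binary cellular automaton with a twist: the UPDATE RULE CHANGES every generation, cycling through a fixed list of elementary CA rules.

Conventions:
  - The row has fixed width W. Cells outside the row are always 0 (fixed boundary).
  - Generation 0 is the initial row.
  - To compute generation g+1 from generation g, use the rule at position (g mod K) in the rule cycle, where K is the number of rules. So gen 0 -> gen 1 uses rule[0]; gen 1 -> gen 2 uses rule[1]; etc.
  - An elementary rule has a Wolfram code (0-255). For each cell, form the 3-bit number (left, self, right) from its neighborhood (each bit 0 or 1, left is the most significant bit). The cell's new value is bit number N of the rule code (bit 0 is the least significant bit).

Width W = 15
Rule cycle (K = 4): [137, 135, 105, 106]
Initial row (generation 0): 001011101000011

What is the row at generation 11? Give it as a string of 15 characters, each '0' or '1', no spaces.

Gen 0: 001011101000011
Gen 1 (rule 137): 100011000011010
Gen 2 (rule 135): 101100011100010
Gen 3 (rule 105): 011101010101000
Gen 4 (rule 106): 110110101010000
Gen 5 (rule 137): 100100000000111
Gen 6 (rule 135): 101101111111010
Gen 7 (rule 105): 011111000001100
Gen 8 (rule 106): 110001000011100
Gen 9 (rule 137): 100100011011001
Gen 10 (rule 135): 101101100000011
Gen 11 (rule 105): 011111101111011

Answer: 011111101111011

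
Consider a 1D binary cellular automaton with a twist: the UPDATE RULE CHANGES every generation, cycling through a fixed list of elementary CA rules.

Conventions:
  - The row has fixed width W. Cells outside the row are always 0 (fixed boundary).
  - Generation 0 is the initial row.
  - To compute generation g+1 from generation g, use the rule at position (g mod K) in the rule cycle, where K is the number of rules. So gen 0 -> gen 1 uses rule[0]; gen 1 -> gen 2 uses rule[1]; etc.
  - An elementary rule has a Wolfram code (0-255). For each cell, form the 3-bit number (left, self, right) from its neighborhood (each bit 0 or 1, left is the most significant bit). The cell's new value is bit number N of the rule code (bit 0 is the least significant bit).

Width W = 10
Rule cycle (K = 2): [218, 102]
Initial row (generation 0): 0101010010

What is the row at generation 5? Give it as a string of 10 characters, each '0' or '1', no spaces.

Answer: 1101100110

Derivation:
Gen 0: 0101010010
Gen 1 (rule 218): 1000001101
Gen 2 (rule 102): 1000010111
Gen 3 (rule 218): 0100100111
Gen 4 (rule 102): 1101101001
Gen 5 (rule 218): 1101100110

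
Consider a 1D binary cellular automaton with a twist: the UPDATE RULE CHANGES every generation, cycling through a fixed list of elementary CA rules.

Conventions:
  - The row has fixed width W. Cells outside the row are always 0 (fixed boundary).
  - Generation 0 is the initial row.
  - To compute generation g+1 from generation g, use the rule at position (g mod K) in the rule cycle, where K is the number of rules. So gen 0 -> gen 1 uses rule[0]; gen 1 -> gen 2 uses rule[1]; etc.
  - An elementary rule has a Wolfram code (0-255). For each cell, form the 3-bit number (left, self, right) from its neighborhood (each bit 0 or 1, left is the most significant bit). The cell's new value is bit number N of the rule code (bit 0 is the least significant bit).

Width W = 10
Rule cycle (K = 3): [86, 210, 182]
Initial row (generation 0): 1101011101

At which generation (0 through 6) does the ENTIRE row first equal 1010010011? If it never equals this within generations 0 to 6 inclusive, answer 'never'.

Answer: never

Derivation:
Gen 0: 1101011101
Gen 1 (rule 86): 0101000101
Gen 2 (rule 210): 1000101000
Gen 3 (rule 182): 1101111100
Gen 4 (rule 86): 0100000110
Gen 5 (rule 210): 1010001011
Gen 6 (rule 182): 1111011100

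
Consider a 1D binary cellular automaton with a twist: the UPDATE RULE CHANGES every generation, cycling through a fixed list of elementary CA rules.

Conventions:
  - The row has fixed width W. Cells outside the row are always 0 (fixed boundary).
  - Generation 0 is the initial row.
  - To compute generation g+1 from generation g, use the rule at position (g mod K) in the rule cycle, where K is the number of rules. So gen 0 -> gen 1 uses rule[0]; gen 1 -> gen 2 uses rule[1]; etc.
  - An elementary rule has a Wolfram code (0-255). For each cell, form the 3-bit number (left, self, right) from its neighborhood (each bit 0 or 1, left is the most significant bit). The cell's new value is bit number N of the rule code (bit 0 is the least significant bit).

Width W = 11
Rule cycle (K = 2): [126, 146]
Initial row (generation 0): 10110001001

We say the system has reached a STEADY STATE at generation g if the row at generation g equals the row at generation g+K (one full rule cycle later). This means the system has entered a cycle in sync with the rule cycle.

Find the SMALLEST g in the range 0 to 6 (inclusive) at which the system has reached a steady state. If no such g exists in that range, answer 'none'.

Answer: 4

Derivation:
Gen 0: 10110001001
Gen 1 (rule 126): 11111011111
Gen 2 (rule 146): 01110001110
Gen 3 (rule 126): 11011011011
Gen 4 (rule 146): 00000000000
Gen 5 (rule 126): 00000000000
Gen 6 (rule 146): 00000000000
Gen 7 (rule 126): 00000000000
Gen 8 (rule 146): 00000000000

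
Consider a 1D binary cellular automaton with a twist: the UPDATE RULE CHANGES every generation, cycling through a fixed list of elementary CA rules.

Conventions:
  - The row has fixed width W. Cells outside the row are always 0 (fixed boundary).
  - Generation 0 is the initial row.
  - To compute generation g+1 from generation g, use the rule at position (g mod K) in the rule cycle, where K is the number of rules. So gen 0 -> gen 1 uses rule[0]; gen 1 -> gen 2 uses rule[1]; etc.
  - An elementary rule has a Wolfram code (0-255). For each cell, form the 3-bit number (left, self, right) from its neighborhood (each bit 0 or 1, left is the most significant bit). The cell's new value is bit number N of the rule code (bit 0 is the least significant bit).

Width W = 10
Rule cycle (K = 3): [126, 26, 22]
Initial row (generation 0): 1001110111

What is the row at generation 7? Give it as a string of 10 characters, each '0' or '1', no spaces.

Gen 0: 1001110111
Gen 1 (rule 126): 1111011101
Gen 2 (rule 26): 1000010000
Gen 3 (rule 22): 1100111000
Gen 4 (rule 126): 1111101100
Gen 5 (rule 26): 1000001010
Gen 6 (rule 22): 1100011011
Gen 7 (rule 126): 1110111111

Answer: 1110111111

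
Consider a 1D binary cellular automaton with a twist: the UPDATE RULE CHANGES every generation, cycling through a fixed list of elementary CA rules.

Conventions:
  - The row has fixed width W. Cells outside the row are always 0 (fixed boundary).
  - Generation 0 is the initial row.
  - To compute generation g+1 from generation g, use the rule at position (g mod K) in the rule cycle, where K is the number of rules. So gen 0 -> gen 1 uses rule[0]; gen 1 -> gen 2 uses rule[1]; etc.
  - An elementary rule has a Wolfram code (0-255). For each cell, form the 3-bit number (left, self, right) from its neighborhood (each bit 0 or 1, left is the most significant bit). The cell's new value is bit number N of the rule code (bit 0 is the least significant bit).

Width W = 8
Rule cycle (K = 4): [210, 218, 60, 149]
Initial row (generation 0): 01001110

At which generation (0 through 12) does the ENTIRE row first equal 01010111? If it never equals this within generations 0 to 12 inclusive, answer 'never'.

Answer: 9

Derivation:
Gen 0: 01001110
Gen 1 (rule 210): 10110111
Gen 2 (rule 218): 00110111
Gen 3 (rule 60): 00101100
Gen 4 (rule 149): 10100011
Gen 5 (rule 210): 00010101
Gen 6 (rule 218): 00100000
Gen 7 (rule 60): 00110000
Gen 8 (rule 149): 10001111
Gen 9 (rule 210): 01010111
Gen 10 (rule 218): 10000111
Gen 11 (rule 60): 11000100
Gen 12 (rule 149): 00110111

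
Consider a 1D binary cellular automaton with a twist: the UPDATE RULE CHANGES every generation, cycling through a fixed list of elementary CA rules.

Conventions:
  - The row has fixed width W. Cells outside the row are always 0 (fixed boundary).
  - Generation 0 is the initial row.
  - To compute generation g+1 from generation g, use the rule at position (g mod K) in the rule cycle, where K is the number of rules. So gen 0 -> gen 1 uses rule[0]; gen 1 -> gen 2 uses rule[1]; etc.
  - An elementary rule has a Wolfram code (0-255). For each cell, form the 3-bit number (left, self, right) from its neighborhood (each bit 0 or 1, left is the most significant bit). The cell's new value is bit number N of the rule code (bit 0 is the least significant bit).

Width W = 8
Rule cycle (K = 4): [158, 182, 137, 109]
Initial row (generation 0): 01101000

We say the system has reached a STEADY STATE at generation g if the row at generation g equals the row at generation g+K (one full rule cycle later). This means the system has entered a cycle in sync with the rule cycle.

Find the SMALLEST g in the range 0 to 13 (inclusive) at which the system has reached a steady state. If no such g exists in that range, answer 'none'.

Gen 0: 01101000
Gen 1 (rule 158): 11001100
Gen 2 (rule 182): 00110010
Gen 3 (rule 137): 10100000
Gen 4 (rule 109): 11101111
Gen 5 (rule 158): 11001110
Gen 6 (rule 182): 00110101
Gen 7 (rule 137): 10100000
Gen 8 (rule 109): 11101111
Gen 9 (rule 158): 11001110
Gen 10 (rule 182): 00110101
Gen 11 (rule 137): 10100000
Gen 12 (rule 109): 11101111
Gen 13 (rule 158): 11001110
Gen 14 (rule 182): 00110101
Gen 15 (rule 137): 10100000
Gen 16 (rule 109): 11101111
Gen 17 (rule 158): 11001110

Answer: 3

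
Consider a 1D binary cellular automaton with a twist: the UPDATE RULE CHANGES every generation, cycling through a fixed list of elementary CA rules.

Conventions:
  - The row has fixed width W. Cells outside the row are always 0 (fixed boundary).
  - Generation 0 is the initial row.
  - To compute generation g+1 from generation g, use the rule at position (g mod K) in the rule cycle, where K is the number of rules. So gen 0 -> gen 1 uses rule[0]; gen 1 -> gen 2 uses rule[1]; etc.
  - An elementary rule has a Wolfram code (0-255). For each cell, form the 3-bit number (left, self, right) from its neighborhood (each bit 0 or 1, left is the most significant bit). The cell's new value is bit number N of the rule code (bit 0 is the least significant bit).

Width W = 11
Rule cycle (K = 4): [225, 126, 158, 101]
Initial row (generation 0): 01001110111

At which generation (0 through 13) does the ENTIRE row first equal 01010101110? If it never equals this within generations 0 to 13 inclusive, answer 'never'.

Gen 0: 01001110111
Gen 1 (rule 225): 00000111011
Gen 2 (rule 126): 00001101111
Gen 3 (rule 158): 00011001110
Gen 4 (rule 101): 11001000010
Gen 5 (rule 225): 01000011000
Gen 6 (rule 126): 11100111100
Gen 7 (rule 158): 11011111010
Gen 8 (rule 101): 01100001110
Gen 9 (rule 225): 00101100110
Gen 10 (rule 126): 01111111111
Gen 11 (rule 158): 11111111110
Gen 12 (rule 101): 00000000010
Gen 13 (rule 225): 11111111000

Answer: never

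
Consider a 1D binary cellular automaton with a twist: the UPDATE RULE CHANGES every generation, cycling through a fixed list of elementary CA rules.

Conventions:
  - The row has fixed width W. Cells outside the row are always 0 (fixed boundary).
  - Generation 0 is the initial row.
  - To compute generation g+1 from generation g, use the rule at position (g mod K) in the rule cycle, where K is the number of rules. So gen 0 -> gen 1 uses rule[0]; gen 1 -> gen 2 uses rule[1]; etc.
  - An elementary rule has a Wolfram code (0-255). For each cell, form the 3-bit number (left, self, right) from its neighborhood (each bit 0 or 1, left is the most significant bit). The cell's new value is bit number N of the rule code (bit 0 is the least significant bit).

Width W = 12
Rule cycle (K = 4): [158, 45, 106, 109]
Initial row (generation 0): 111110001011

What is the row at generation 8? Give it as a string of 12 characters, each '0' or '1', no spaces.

Answer: 101111011111

Derivation:
Gen 0: 111110001011
Gen 1 (rule 158): 111101011010
Gen 2 (rule 45): 100011110110
Gen 3 (rule 106): 000110011110
Gen 4 (rule 109): 110110010010
Gen 5 (rule 158): 100101111111
Gen 6 (rule 45): 100111000000
Gen 7 (rule 106): 001101000000
Gen 8 (rule 109): 101111011111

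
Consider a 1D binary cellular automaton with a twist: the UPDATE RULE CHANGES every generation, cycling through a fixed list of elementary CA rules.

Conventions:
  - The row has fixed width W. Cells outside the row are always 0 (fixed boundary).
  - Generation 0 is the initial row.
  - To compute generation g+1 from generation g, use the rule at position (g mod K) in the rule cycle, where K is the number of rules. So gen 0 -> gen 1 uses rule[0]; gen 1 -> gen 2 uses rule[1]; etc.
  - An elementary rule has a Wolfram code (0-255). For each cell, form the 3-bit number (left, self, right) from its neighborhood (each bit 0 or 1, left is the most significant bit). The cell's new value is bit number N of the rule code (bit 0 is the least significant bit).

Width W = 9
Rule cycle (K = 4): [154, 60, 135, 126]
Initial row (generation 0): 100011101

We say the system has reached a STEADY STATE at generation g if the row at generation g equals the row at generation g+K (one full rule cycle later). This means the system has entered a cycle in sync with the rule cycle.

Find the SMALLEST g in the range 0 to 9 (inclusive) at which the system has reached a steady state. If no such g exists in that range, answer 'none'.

Gen 0: 100011101
Gen 1 (rule 154): 010111000
Gen 2 (rule 60): 011100100
Gen 3 (rule 135): 101001101
Gen 4 (rule 126): 111111111
Gen 5 (rule 154): 111111110
Gen 6 (rule 60): 100000001
Gen 7 (rule 135): 101111111
Gen 8 (rule 126): 111000001
Gen 9 (rule 154): 110100010
Gen 10 (rule 60): 101110011
Gen 11 (rule 135): 100100100
Gen 12 (rule 126): 111111110
Gen 13 (rule 154): 111111101

Answer: none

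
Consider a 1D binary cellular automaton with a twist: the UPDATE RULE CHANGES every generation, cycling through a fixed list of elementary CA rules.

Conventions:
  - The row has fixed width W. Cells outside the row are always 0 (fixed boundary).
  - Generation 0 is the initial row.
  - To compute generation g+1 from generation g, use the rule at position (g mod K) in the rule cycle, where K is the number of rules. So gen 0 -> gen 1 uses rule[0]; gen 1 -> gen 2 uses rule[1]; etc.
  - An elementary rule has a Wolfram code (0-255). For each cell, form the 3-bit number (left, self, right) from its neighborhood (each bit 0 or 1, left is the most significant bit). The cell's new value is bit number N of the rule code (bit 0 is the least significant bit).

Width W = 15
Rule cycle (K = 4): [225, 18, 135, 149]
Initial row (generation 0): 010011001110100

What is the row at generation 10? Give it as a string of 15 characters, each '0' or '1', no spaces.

Gen 0: 010011001110100
Gen 1 (rule 225): 000001000111001
Gen 2 (rule 18): 000010101000110
Gen 3 (rule 135): 111110101011000
Gen 4 (rule 149): 011100101000111
Gen 5 (rule 225): 001100010010011
Gen 6 (rule 18): 010010101101100
Gen 7 (rule 135): 110110100000001
Gen 8 (rule 149): 000000111111101
Gen 9 (rule 225): 111110011111110
Gen 10 (rule 18): 000001100000001

Answer: 000001100000001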